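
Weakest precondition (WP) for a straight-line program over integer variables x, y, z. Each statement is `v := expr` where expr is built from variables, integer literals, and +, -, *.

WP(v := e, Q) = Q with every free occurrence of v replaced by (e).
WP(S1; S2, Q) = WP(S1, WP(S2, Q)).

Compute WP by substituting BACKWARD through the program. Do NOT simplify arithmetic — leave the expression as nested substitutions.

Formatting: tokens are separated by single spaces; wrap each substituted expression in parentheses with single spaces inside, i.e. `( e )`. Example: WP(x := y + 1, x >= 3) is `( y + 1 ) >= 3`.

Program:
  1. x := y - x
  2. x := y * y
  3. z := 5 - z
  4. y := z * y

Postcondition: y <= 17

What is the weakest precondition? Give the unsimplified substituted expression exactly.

Answer: ( ( 5 - z ) * y ) <= 17

Derivation:
post: y <= 17
stmt 4: y := z * y  -- replace 1 occurrence(s) of y with (z * y)
  => ( z * y ) <= 17
stmt 3: z := 5 - z  -- replace 1 occurrence(s) of z with (5 - z)
  => ( ( 5 - z ) * y ) <= 17
stmt 2: x := y * y  -- replace 0 occurrence(s) of x with (y * y)
  => ( ( 5 - z ) * y ) <= 17
stmt 1: x := y - x  -- replace 0 occurrence(s) of x with (y - x)
  => ( ( 5 - z ) * y ) <= 17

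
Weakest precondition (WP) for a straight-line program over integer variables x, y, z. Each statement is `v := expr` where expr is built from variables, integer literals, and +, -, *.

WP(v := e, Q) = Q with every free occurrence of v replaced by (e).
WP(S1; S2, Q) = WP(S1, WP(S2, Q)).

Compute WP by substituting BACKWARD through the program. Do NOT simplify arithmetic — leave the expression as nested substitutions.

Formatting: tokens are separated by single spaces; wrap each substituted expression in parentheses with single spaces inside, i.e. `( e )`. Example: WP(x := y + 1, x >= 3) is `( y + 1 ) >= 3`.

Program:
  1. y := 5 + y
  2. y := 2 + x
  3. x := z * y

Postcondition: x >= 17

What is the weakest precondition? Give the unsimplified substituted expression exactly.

post: x >= 17
stmt 3: x := z * y  -- replace 1 occurrence(s) of x with (z * y)
  => ( z * y ) >= 17
stmt 2: y := 2 + x  -- replace 1 occurrence(s) of y with (2 + x)
  => ( z * ( 2 + x ) ) >= 17
stmt 1: y := 5 + y  -- replace 0 occurrence(s) of y with (5 + y)
  => ( z * ( 2 + x ) ) >= 17

Answer: ( z * ( 2 + x ) ) >= 17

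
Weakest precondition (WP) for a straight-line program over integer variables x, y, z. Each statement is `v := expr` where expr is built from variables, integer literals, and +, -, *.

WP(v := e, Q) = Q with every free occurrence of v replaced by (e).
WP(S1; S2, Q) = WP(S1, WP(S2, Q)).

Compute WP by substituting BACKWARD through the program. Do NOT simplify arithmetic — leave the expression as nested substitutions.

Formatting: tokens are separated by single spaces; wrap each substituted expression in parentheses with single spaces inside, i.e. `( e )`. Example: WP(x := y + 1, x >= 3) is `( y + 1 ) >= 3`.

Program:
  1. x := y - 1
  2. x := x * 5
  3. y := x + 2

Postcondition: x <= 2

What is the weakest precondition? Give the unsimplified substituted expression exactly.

post: x <= 2
stmt 3: y := x + 2  -- replace 0 occurrence(s) of y with (x + 2)
  => x <= 2
stmt 2: x := x * 5  -- replace 1 occurrence(s) of x with (x * 5)
  => ( x * 5 ) <= 2
stmt 1: x := y - 1  -- replace 1 occurrence(s) of x with (y - 1)
  => ( ( y - 1 ) * 5 ) <= 2

Answer: ( ( y - 1 ) * 5 ) <= 2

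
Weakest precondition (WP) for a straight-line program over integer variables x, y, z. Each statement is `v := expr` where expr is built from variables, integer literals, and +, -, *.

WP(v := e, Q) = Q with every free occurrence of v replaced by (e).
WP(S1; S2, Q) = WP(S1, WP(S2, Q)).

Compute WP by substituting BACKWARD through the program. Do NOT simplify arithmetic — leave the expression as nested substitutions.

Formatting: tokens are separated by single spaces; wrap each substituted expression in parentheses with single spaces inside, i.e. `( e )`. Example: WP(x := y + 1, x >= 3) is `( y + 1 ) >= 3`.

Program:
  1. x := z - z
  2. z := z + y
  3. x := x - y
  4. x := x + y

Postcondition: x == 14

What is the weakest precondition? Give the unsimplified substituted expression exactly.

post: x == 14
stmt 4: x := x + y  -- replace 1 occurrence(s) of x with (x + y)
  => ( x + y ) == 14
stmt 3: x := x - y  -- replace 1 occurrence(s) of x with (x - y)
  => ( ( x - y ) + y ) == 14
stmt 2: z := z + y  -- replace 0 occurrence(s) of z with (z + y)
  => ( ( x - y ) + y ) == 14
stmt 1: x := z - z  -- replace 1 occurrence(s) of x with (z - z)
  => ( ( ( z - z ) - y ) + y ) == 14

Answer: ( ( ( z - z ) - y ) + y ) == 14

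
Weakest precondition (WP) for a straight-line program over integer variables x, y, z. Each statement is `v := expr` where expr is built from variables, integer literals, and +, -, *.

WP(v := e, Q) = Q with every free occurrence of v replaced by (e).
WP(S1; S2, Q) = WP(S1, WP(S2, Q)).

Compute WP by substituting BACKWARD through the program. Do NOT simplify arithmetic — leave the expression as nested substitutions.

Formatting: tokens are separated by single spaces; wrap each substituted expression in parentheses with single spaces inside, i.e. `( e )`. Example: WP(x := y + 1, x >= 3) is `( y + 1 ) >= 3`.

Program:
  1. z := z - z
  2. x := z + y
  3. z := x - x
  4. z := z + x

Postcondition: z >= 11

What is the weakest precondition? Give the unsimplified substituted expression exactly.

Answer: ( ( ( ( z - z ) + y ) - ( ( z - z ) + y ) ) + ( ( z - z ) + y ) ) >= 11

Derivation:
post: z >= 11
stmt 4: z := z + x  -- replace 1 occurrence(s) of z with (z + x)
  => ( z + x ) >= 11
stmt 3: z := x - x  -- replace 1 occurrence(s) of z with (x - x)
  => ( ( x - x ) + x ) >= 11
stmt 2: x := z + y  -- replace 3 occurrence(s) of x with (z + y)
  => ( ( ( z + y ) - ( z + y ) ) + ( z + y ) ) >= 11
stmt 1: z := z - z  -- replace 3 occurrence(s) of z with (z - z)
  => ( ( ( ( z - z ) + y ) - ( ( z - z ) + y ) ) + ( ( z - z ) + y ) ) >= 11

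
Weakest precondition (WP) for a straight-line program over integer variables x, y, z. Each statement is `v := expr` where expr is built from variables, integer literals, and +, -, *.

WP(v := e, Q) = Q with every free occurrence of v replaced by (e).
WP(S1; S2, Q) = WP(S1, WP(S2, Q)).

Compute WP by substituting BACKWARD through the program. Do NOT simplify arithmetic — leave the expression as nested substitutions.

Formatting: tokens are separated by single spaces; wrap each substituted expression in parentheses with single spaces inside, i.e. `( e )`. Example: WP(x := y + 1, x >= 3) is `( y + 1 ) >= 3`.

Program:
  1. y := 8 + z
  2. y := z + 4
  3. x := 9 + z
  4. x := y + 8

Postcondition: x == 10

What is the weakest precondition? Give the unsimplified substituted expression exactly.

Answer: ( ( z + 4 ) + 8 ) == 10

Derivation:
post: x == 10
stmt 4: x := y + 8  -- replace 1 occurrence(s) of x with (y + 8)
  => ( y + 8 ) == 10
stmt 3: x := 9 + z  -- replace 0 occurrence(s) of x with (9 + z)
  => ( y + 8 ) == 10
stmt 2: y := z + 4  -- replace 1 occurrence(s) of y with (z + 4)
  => ( ( z + 4 ) + 8 ) == 10
stmt 1: y := 8 + z  -- replace 0 occurrence(s) of y with (8 + z)
  => ( ( z + 4 ) + 8 ) == 10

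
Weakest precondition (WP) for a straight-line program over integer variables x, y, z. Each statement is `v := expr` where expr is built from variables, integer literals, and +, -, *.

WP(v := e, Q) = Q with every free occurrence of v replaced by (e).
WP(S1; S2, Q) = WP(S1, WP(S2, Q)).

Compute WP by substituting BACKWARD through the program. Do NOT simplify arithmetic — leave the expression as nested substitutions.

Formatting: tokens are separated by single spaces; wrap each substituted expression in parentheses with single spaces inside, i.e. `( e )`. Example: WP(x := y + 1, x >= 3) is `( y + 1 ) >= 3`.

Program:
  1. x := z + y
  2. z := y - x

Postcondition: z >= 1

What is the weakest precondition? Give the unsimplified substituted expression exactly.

Answer: ( y - ( z + y ) ) >= 1

Derivation:
post: z >= 1
stmt 2: z := y - x  -- replace 1 occurrence(s) of z with (y - x)
  => ( y - x ) >= 1
stmt 1: x := z + y  -- replace 1 occurrence(s) of x with (z + y)
  => ( y - ( z + y ) ) >= 1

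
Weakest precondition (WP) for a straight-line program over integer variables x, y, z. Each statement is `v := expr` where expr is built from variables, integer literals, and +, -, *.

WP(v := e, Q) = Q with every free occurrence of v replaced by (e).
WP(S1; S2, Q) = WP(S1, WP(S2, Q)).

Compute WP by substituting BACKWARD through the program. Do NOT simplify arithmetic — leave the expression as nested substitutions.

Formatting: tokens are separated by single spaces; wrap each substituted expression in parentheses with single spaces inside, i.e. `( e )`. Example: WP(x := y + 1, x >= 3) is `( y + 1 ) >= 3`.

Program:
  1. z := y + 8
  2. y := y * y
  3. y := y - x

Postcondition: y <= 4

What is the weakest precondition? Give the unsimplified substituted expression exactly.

Answer: ( ( y * y ) - x ) <= 4

Derivation:
post: y <= 4
stmt 3: y := y - x  -- replace 1 occurrence(s) of y with (y - x)
  => ( y - x ) <= 4
stmt 2: y := y * y  -- replace 1 occurrence(s) of y with (y * y)
  => ( ( y * y ) - x ) <= 4
stmt 1: z := y + 8  -- replace 0 occurrence(s) of z with (y + 8)
  => ( ( y * y ) - x ) <= 4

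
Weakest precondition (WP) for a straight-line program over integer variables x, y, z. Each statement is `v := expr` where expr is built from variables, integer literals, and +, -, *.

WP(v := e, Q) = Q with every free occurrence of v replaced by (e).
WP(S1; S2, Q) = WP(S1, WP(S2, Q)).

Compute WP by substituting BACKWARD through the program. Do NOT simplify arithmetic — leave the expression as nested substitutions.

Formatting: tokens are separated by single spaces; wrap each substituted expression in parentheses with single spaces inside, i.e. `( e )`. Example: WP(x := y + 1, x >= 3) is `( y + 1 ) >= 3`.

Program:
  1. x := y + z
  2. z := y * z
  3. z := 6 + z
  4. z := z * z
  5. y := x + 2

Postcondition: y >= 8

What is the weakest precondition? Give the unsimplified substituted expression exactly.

Answer: ( ( y + z ) + 2 ) >= 8

Derivation:
post: y >= 8
stmt 5: y := x + 2  -- replace 1 occurrence(s) of y with (x + 2)
  => ( x + 2 ) >= 8
stmt 4: z := z * z  -- replace 0 occurrence(s) of z with (z * z)
  => ( x + 2 ) >= 8
stmt 3: z := 6 + z  -- replace 0 occurrence(s) of z with (6 + z)
  => ( x + 2 ) >= 8
stmt 2: z := y * z  -- replace 0 occurrence(s) of z with (y * z)
  => ( x + 2 ) >= 8
stmt 1: x := y + z  -- replace 1 occurrence(s) of x with (y + z)
  => ( ( y + z ) + 2 ) >= 8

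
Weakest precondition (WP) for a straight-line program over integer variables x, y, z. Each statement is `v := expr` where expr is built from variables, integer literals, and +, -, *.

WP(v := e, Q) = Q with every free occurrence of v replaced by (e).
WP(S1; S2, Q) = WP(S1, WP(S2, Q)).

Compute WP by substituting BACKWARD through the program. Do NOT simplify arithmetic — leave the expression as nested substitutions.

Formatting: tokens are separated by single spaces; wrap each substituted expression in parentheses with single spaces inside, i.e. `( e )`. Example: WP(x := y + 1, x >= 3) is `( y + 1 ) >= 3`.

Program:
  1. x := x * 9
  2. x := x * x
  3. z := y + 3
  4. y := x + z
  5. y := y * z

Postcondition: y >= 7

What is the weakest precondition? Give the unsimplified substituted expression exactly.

Answer: ( ( ( ( x * 9 ) * ( x * 9 ) ) + ( y + 3 ) ) * ( y + 3 ) ) >= 7

Derivation:
post: y >= 7
stmt 5: y := y * z  -- replace 1 occurrence(s) of y with (y * z)
  => ( y * z ) >= 7
stmt 4: y := x + z  -- replace 1 occurrence(s) of y with (x + z)
  => ( ( x + z ) * z ) >= 7
stmt 3: z := y + 3  -- replace 2 occurrence(s) of z with (y + 3)
  => ( ( x + ( y + 3 ) ) * ( y + 3 ) ) >= 7
stmt 2: x := x * x  -- replace 1 occurrence(s) of x with (x * x)
  => ( ( ( x * x ) + ( y + 3 ) ) * ( y + 3 ) ) >= 7
stmt 1: x := x * 9  -- replace 2 occurrence(s) of x with (x * 9)
  => ( ( ( ( x * 9 ) * ( x * 9 ) ) + ( y + 3 ) ) * ( y + 3 ) ) >= 7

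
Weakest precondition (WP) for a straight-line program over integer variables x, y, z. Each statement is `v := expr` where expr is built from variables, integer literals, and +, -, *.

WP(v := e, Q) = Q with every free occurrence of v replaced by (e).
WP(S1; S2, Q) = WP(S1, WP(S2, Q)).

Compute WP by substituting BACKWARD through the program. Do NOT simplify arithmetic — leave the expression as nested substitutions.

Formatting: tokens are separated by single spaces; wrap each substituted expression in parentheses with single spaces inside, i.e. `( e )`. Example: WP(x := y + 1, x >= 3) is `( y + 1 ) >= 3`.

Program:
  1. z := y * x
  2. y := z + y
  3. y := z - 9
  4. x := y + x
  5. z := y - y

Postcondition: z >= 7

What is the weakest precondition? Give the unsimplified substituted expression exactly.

post: z >= 7
stmt 5: z := y - y  -- replace 1 occurrence(s) of z with (y - y)
  => ( y - y ) >= 7
stmt 4: x := y + x  -- replace 0 occurrence(s) of x with (y + x)
  => ( y - y ) >= 7
stmt 3: y := z - 9  -- replace 2 occurrence(s) of y with (z - 9)
  => ( ( z - 9 ) - ( z - 9 ) ) >= 7
stmt 2: y := z + y  -- replace 0 occurrence(s) of y with (z + y)
  => ( ( z - 9 ) - ( z - 9 ) ) >= 7
stmt 1: z := y * x  -- replace 2 occurrence(s) of z with (y * x)
  => ( ( ( y * x ) - 9 ) - ( ( y * x ) - 9 ) ) >= 7

Answer: ( ( ( y * x ) - 9 ) - ( ( y * x ) - 9 ) ) >= 7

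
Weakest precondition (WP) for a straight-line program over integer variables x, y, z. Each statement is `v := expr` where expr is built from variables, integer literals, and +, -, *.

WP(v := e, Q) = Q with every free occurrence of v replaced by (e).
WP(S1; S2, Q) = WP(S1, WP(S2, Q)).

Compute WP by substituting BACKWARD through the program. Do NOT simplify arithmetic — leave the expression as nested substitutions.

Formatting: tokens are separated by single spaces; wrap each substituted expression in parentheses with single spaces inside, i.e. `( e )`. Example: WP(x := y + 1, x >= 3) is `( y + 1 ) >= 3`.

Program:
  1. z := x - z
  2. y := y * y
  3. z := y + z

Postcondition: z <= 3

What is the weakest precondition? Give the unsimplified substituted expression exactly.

Answer: ( ( y * y ) + ( x - z ) ) <= 3

Derivation:
post: z <= 3
stmt 3: z := y + z  -- replace 1 occurrence(s) of z with (y + z)
  => ( y + z ) <= 3
stmt 2: y := y * y  -- replace 1 occurrence(s) of y with (y * y)
  => ( ( y * y ) + z ) <= 3
stmt 1: z := x - z  -- replace 1 occurrence(s) of z with (x - z)
  => ( ( y * y ) + ( x - z ) ) <= 3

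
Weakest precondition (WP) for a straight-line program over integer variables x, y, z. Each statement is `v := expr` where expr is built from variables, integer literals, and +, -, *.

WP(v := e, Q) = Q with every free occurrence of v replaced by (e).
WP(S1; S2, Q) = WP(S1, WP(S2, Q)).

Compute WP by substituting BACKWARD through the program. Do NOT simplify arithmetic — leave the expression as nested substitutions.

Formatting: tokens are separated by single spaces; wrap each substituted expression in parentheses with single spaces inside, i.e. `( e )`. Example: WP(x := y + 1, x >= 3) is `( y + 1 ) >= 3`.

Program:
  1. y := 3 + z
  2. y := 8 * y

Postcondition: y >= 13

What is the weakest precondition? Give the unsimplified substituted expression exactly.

Answer: ( 8 * ( 3 + z ) ) >= 13

Derivation:
post: y >= 13
stmt 2: y := 8 * y  -- replace 1 occurrence(s) of y with (8 * y)
  => ( 8 * y ) >= 13
stmt 1: y := 3 + z  -- replace 1 occurrence(s) of y with (3 + z)
  => ( 8 * ( 3 + z ) ) >= 13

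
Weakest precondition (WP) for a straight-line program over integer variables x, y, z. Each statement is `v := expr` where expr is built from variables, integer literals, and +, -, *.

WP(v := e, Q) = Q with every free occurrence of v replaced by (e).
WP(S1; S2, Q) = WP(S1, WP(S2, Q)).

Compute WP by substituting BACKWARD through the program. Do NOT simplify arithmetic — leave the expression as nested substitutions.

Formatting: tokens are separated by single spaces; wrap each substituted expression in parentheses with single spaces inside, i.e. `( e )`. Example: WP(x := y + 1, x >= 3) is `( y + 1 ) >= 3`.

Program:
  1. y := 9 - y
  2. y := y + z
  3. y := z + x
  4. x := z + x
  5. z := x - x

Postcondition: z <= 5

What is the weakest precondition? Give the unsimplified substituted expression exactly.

post: z <= 5
stmt 5: z := x - x  -- replace 1 occurrence(s) of z with (x - x)
  => ( x - x ) <= 5
stmt 4: x := z + x  -- replace 2 occurrence(s) of x with (z + x)
  => ( ( z + x ) - ( z + x ) ) <= 5
stmt 3: y := z + x  -- replace 0 occurrence(s) of y with (z + x)
  => ( ( z + x ) - ( z + x ) ) <= 5
stmt 2: y := y + z  -- replace 0 occurrence(s) of y with (y + z)
  => ( ( z + x ) - ( z + x ) ) <= 5
stmt 1: y := 9 - y  -- replace 0 occurrence(s) of y with (9 - y)
  => ( ( z + x ) - ( z + x ) ) <= 5

Answer: ( ( z + x ) - ( z + x ) ) <= 5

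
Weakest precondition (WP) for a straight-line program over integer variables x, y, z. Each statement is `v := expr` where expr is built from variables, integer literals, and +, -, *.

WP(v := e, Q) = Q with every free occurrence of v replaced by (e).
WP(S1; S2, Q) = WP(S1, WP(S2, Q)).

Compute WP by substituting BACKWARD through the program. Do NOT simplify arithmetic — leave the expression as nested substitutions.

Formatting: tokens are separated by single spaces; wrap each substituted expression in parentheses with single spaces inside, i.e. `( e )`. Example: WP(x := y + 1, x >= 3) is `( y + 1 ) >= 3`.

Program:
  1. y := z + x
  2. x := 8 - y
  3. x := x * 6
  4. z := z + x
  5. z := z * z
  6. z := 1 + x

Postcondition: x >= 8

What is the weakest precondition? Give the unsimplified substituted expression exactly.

Answer: ( ( 8 - ( z + x ) ) * 6 ) >= 8

Derivation:
post: x >= 8
stmt 6: z := 1 + x  -- replace 0 occurrence(s) of z with (1 + x)
  => x >= 8
stmt 5: z := z * z  -- replace 0 occurrence(s) of z with (z * z)
  => x >= 8
stmt 4: z := z + x  -- replace 0 occurrence(s) of z with (z + x)
  => x >= 8
stmt 3: x := x * 6  -- replace 1 occurrence(s) of x with (x * 6)
  => ( x * 6 ) >= 8
stmt 2: x := 8 - y  -- replace 1 occurrence(s) of x with (8 - y)
  => ( ( 8 - y ) * 6 ) >= 8
stmt 1: y := z + x  -- replace 1 occurrence(s) of y with (z + x)
  => ( ( 8 - ( z + x ) ) * 6 ) >= 8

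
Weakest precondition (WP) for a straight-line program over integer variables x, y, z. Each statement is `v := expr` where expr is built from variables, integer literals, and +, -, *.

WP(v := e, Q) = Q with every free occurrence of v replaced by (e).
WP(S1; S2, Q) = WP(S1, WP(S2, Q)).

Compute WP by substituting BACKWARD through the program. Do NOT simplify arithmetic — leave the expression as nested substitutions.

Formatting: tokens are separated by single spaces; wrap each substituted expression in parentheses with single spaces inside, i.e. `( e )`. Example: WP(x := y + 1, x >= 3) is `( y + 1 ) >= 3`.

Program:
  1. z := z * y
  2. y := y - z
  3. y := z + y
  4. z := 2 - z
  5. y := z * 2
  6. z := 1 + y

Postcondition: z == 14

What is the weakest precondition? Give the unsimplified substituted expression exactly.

post: z == 14
stmt 6: z := 1 + y  -- replace 1 occurrence(s) of z with (1 + y)
  => ( 1 + y ) == 14
stmt 5: y := z * 2  -- replace 1 occurrence(s) of y with (z * 2)
  => ( 1 + ( z * 2 ) ) == 14
stmt 4: z := 2 - z  -- replace 1 occurrence(s) of z with (2 - z)
  => ( 1 + ( ( 2 - z ) * 2 ) ) == 14
stmt 3: y := z + y  -- replace 0 occurrence(s) of y with (z + y)
  => ( 1 + ( ( 2 - z ) * 2 ) ) == 14
stmt 2: y := y - z  -- replace 0 occurrence(s) of y with (y - z)
  => ( 1 + ( ( 2 - z ) * 2 ) ) == 14
stmt 1: z := z * y  -- replace 1 occurrence(s) of z with (z * y)
  => ( 1 + ( ( 2 - ( z * y ) ) * 2 ) ) == 14

Answer: ( 1 + ( ( 2 - ( z * y ) ) * 2 ) ) == 14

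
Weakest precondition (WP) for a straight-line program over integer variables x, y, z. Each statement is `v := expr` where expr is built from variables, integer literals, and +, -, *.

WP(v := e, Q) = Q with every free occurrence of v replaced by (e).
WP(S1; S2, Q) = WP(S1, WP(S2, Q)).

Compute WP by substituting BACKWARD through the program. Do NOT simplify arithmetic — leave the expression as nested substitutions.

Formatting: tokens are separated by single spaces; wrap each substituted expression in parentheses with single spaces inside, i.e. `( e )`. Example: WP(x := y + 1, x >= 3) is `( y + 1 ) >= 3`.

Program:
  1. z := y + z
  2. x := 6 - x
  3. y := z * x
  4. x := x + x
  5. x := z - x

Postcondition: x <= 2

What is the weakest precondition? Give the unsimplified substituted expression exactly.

Answer: ( ( y + z ) - ( ( 6 - x ) + ( 6 - x ) ) ) <= 2

Derivation:
post: x <= 2
stmt 5: x := z - x  -- replace 1 occurrence(s) of x with (z - x)
  => ( z - x ) <= 2
stmt 4: x := x + x  -- replace 1 occurrence(s) of x with (x + x)
  => ( z - ( x + x ) ) <= 2
stmt 3: y := z * x  -- replace 0 occurrence(s) of y with (z * x)
  => ( z - ( x + x ) ) <= 2
stmt 2: x := 6 - x  -- replace 2 occurrence(s) of x with (6 - x)
  => ( z - ( ( 6 - x ) + ( 6 - x ) ) ) <= 2
stmt 1: z := y + z  -- replace 1 occurrence(s) of z with (y + z)
  => ( ( y + z ) - ( ( 6 - x ) + ( 6 - x ) ) ) <= 2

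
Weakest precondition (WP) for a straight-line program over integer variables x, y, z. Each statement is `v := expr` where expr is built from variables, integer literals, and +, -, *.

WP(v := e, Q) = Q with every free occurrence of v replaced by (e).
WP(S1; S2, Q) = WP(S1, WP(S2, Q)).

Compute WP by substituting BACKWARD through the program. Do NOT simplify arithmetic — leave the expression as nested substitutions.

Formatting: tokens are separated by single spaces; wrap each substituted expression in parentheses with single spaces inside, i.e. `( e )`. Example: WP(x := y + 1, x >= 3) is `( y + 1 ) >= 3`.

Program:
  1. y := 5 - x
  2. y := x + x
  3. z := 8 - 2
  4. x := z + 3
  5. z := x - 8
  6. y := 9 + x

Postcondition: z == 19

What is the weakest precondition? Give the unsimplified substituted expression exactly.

post: z == 19
stmt 6: y := 9 + x  -- replace 0 occurrence(s) of y with (9 + x)
  => z == 19
stmt 5: z := x - 8  -- replace 1 occurrence(s) of z with (x - 8)
  => ( x - 8 ) == 19
stmt 4: x := z + 3  -- replace 1 occurrence(s) of x with (z + 3)
  => ( ( z + 3 ) - 8 ) == 19
stmt 3: z := 8 - 2  -- replace 1 occurrence(s) of z with (8 - 2)
  => ( ( ( 8 - 2 ) + 3 ) - 8 ) == 19
stmt 2: y := x + x  -- replace 0 occurrence(s) of y with (x + x)
  => ( ( ( 8 - 2 ) + 3 ) - 8 ) == 19
stmt 1: y := 5 - x  -- replace 0 occurrence(s) of y with (5 - x)
  => ( ( ( 8 - 2 ) + 3 ) - 8 ) == 19

Answer: ( ( ( 8 - 2 ) + 3 ) - 8 ) == 19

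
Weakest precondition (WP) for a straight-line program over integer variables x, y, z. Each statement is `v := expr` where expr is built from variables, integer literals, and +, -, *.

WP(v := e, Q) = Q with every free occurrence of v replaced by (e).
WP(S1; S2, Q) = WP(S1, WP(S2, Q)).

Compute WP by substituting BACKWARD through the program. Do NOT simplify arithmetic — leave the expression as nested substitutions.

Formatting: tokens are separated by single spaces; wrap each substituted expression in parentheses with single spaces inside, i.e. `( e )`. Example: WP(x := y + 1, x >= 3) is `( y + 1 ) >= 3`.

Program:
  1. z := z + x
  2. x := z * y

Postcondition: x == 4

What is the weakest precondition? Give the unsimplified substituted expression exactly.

post: x == 4
stmt 2: x := z * y  -- replace 1 occurrence(s) of x with (z * y)
  => ( z * y ) == 4
stmt 1: z := z + x  -- replace 1 occurrence(s) of z with (z + x)
  => ( ( z + x ) * y ) == 4

Answer: ( ( z + x ) * y ) == 4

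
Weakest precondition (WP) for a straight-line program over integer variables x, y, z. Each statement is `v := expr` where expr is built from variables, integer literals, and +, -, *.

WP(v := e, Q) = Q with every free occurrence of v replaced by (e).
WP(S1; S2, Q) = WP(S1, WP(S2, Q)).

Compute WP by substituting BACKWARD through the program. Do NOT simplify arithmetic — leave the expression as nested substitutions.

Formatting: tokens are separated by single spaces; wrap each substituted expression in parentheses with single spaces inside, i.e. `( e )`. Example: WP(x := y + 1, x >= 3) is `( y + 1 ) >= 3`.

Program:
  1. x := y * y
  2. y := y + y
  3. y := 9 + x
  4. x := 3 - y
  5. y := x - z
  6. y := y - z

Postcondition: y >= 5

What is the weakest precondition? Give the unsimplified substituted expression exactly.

Answer: ( ( ( 3 - ( 9 + ( y * y ) ) ) - z ) - z ) >= 5

Derivation:
post: y >= 5
stmt 6: y := y - z  -- replace 1 occurrence(s) of y with (y - z)
  => ( y - z ) >= 5
stmt 5: y := x - z  -- replace 1 occurrence(s) of y with (x - z)
  => ( ( x - z ) - z ) >= 5
stmt 4: x := 3 - y  -- replace 1 occurrence(s) of x with (3 - y)
  => ( ( ( 3 - y ) - z ) - z ) >= 5
stmt 3: y := 9 + x  -- replace 1 occurrence(s) of y with (9 + x)
  => ( ( ( 3 - ( 9 + x ) ) - z ) - z ) >= 5
stmt 2: y := y + y  -- replace 0 occurrence(s) of y with (y + y)
  => ( ( ( 3 - ( 9 + x ) ) - z ) - z ) >= 5
stmt 1: x := y * y  -- replace 1 occurrence(s) of x with (y * y)
  => ( ( ( 3 - ( 9 + ( y * y ) ) ) - z ) - z ) >= 5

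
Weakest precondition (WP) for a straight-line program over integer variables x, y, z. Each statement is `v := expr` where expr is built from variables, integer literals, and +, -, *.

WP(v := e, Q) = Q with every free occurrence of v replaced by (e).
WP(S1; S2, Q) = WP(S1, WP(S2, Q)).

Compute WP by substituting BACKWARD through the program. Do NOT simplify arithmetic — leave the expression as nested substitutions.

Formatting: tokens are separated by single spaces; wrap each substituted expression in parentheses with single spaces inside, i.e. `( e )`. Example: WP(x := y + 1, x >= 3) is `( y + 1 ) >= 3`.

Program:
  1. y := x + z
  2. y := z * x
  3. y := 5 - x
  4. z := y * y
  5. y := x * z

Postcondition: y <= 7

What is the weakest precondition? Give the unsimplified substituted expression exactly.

Answer: ( x * ( ( 5 - x ) * ( 5 - x ) ) ) <= 7

Derivation:
post: y <= 7
stmt 5: y := x * z  -- replace 1 occurrence(s) of y with (x * z)
  => ( x * z ) <= 7
stmt 4: z := y * y  -- replace 1 occurrence(s) of z with (y * y)
  => ( x * ( y * y ) ) <= 7
stmt 3: y := 5 - x  -- replace 2 occurrence(s) of y with (5 - x)
  => ( x * ( ( 5 - x ) * ( 5 - x ) ) ) <= 7
stmt 2: y := z * x  -- replace 0 occurrence(s) of y with (z * x)
  => ( x * ( ( 5 - x ) * ( 5 - x ) ) ) <= 7
stmt 1: y := x + z  -- replace 0 occurrence(s) of y with (x + z)
  => ( x * ( ( 5 - x ) * ( 5 - x ) ) ) <= 7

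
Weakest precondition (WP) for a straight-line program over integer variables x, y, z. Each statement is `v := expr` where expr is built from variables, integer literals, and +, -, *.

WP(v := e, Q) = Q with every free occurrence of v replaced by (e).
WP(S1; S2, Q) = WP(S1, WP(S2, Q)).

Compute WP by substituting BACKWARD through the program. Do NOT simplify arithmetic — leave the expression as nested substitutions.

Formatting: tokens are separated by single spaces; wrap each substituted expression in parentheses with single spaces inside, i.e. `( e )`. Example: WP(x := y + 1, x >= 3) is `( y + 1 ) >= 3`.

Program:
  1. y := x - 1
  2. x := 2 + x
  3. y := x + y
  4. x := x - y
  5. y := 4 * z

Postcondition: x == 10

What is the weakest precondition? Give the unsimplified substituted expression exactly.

post: x == 10
stmt 5: y := 4 * z  -- replace 0 occurrence(s) of y with (4 * z)
  => x == 10
stmt 4: x := x - y  -- replace 1 occurrence(s) of x with (x - y)
  => ( x - y ) == 10
stmt 3: y := x + y  -- replace 1 occurrence(s) of y with (x + y)
  => ( x - ( x + y ) ) == 10
stmt 2: x := 2 + x  -- replace 2 occurrence(s) of x with (2 + x)
  => ( ( 2 + x ) - ( ( 2 + x ) + y ) ) == 10
stmt 1: y := x - 1  -- replace 1 occurrence(s) of y with (x - 1)
  => ( ( 2 + x ) - ( ( 2 + x ) + ( x - 1 ) ) ) == 10

Answer: ( ( 2 + x ) - ( ( 2 + x ) + ( x - 1 ) ) ) == 10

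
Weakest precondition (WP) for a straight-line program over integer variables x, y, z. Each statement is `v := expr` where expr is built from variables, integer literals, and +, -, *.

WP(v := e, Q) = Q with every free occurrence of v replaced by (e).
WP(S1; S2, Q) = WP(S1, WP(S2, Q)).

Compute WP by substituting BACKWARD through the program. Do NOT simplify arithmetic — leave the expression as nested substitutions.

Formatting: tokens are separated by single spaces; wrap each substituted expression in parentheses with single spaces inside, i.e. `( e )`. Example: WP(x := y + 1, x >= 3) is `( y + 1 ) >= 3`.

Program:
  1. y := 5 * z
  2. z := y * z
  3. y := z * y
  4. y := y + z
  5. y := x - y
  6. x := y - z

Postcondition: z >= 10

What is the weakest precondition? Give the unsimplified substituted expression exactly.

Answer: ( ( 5 * z ) * z ) >= 10

Derivation:
post: z >= 10
stmt 6: x := y - z  -- replace 0 occurrence(s) of x with (y - z)
  => z >= 10
stmt 5: y := x - y  -- replace 0 occurrence(s) of y with (x - y)
  => z >= 10
stmt 4: y := y + z  -- replace 0 occurrence(s) of y with (y + z)
  => z >= 10
stmt 3: y := z * y  -- replace 0 occurrence(s) of y with (z * y)
  => z >= 10
stmt 2: z := y * z  -- replace 1 occurrence(s) of z with (y * z)
  => ( y * z ) >= 10
stmt 1: y := 5 * z  -- replace 1 occurrence(s) of y with (5 * z)
  => ( ( 5 * z ) * z ) >= 10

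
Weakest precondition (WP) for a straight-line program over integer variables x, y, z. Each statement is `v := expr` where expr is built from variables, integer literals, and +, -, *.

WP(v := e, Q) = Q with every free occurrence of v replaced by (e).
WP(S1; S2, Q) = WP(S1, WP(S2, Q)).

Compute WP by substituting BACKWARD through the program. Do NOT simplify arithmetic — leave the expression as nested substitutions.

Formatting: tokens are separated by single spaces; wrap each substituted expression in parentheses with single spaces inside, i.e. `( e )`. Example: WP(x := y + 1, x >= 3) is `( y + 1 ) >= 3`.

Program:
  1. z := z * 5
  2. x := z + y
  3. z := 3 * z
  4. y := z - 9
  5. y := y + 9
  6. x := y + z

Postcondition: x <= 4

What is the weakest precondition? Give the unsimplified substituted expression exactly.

post: x <= 4
stmt 6: x := y + z  -- replace 1 occurrence(s) of x with (y + z)
  => ( y + z ) <= 4
stmt 5: y := y + 9  -- replace 1 occurrence(s) of y with (y + 9)
  => ( ( y + 9 ) + z ) <= 4
stmt 4: y := z - 9  -- replace 1 occurrence(s) of y with (z - 9)
  => ( ( ( z - 9 ) + 9 ) + z ) <= 4
stmt 3: z := 3 * z  -- replace 2 occurrence(s) of z with (3 * z)
  => ( ( ( ( 3 * z ) - 9 ) + 9 ) + ( 3 * z ) ) <= 4
stmt 2: x := z + y  -- replace 0 occurrence(s) of x with (z + y)
  => ( ( ( ( 3 * z ) - 9 ) + 9 ) + ( 3 * z ) ) <= 4
stmt 1: z := z * 5  -- replace 2 occurrence(s) of z with (z * 5)
  => ( ( ( ( 3 * ( z * 5 ) ) - 9 ) + 9 ) + ( 3 * ( z * 5 ) ) ) <= 4

Answer: ( ( ( ( 3 * ( z * 5 ) ) - 9 ) + 9 ) + ( 3 * ( z * 5 ) ) ) <= 4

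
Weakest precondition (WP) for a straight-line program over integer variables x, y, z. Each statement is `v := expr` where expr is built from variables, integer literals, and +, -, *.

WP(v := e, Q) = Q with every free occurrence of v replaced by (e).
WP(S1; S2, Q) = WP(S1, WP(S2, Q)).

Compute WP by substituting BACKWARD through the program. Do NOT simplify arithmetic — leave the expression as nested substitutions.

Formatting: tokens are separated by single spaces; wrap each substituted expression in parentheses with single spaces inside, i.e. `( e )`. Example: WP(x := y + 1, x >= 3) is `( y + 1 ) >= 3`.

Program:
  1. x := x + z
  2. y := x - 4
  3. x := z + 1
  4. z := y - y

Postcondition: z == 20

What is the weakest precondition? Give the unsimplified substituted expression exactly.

Answer: ( ( ( x + z ) - 4 ) - ( ( x + z ) - 4 ) ) == 20

Derivation:
post: z == 20
stmt 4: z := y - y  -- replace 1 occurrence(s) of z with (y - y)
  => ( y - y ) == 20
stmt 3: x := z + 1  -- replace 0 occurrence(s) of x with (z + 1)
  => ( y - y ) == 20
stmt 2: y := x - 4  -- replace 2 occurrence(s) of y with (x - 4)
  => ( ( x - 4 ) - ( x - 4 ) ) == 20
stmt 1: x := x + z  -- replace 2 occurrence(s) of x with (x + z)
  => ( ( ( x + z ) - 4 ) - ( ( x + z ) - 4 ) ) == 20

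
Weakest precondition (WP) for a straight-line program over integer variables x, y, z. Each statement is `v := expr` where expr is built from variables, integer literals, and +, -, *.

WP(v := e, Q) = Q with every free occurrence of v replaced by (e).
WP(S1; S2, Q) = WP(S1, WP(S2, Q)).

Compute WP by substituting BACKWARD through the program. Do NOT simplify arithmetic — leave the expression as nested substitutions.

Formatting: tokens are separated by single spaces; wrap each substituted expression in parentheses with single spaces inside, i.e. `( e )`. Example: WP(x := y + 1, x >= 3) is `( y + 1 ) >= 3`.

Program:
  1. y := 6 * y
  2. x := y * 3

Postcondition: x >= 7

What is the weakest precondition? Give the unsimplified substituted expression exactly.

post: x >= 7
stmt 2: x := y * 3  -- replace 1 occurrence(s) of x with (y * 3)
  => ( y * 3 ) >= 7
stmt 1: y := 6 * y  -- replace 1 occurrence(s) of y with (6 * y)
  => ( ( 6 * y ) * 3 ) >= 7

Answer: ( ( 6 * y ) * 3 ) >= 7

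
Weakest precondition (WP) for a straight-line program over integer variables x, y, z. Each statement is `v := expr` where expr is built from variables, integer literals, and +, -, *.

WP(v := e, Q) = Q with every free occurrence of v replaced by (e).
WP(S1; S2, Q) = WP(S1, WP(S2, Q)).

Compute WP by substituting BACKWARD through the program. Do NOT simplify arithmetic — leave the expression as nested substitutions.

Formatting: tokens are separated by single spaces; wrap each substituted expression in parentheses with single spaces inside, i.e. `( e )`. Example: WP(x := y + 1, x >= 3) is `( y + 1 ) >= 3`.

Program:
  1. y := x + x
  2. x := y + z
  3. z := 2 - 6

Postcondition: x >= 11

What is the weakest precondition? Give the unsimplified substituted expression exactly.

post: x >= 11
stmt 3: z := 2 - 6  -- replace 0 occurrence(s) of z with (2 - 6)
  => x >= 11
stmt 2: x := y + z  -- replace 1 occurrence(s) of x with (y + z)
  => ( y + z ) >= 11
stmt 1: y := x + x  -- replace 1 occurrence(s) of y with (x + x)
  => ( ( x + x ) + z ) >= 11

Answer: ( ( x + x ) + z ) >= 11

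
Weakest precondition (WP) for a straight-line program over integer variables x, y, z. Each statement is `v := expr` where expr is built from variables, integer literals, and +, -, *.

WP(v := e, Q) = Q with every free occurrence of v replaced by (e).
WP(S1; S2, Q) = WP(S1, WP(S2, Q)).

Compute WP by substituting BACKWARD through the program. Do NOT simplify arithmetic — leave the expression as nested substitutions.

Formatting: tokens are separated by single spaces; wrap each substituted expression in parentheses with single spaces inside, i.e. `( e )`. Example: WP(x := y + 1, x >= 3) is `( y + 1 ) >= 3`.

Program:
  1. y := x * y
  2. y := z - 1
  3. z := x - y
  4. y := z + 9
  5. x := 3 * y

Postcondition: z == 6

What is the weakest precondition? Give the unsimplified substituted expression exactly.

Answer: ( x - ( z - 1 ) ) == 6

Derivation:
post: z == 6
stmt 5: x := 3 * y  -- replace 0 occurrence(s) of x with (3 * y)
  => z == 6
stmt 4: y := z + 9  -- replace 0 occurrence(s) of y with (z + 9)
  => z == 6
stmt 3: z := x - y  -- replace 1 occurrence(s) of z with (x - y)
  => ( x - y ) == 6
stmt 2: y := z - 1  -- replace 1 occurrence(s) of y with (z - 1)
  => ( x - ( z - 1 ) ) == 6
stmt 1: y := x * y  -- replace 0 occurrence(s) of y with (x * y)
  => ( x - ( z - 1 ) ) == 6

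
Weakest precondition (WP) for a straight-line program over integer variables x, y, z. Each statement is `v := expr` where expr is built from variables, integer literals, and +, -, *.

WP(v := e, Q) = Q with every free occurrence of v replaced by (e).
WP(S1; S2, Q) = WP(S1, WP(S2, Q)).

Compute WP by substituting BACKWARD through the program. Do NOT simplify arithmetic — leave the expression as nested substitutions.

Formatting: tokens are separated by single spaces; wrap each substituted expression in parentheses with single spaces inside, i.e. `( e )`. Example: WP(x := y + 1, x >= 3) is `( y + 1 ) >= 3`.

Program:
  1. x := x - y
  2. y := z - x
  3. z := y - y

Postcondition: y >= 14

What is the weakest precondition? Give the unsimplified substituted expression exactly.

post: y >= 14
stmt 3: z := y - y  -- replace 0 occurrence(s) of z with (y - y)
  => y >= 14
stmt 2: y := z - x  -- replace 1 occurrence(s) of y with (z - x)
  => ( z - x ) >= 14
stmt 1: x := x - y  -- replace 1 occurrence(s) of x with (x - y)
  => ( z - ( x - y ) ) >= 14

Answer: ( z - ( x - y ) ) >= 14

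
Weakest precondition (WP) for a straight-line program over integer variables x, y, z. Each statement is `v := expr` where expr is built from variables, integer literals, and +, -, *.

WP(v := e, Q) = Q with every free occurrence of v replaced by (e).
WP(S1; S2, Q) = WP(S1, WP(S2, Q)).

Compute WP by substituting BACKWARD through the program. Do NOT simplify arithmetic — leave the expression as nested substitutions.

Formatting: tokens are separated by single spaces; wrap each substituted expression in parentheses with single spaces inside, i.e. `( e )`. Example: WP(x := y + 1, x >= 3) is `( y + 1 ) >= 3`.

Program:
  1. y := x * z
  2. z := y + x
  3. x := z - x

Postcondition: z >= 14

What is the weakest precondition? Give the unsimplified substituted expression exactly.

Answer: ( ( x * z ) + x ) >= 14

Derivation:
post: z >= 14
stmt 3: x := z - x  -- replace 0 occurrence(s) of x with (z - x)
  => z >= 14
stmt 2: z := y + x  -- replace 1 occurrence(s) of z with (y + x)
  => ( y + x ) >= 14
stmt 1: y := x * z  -- replace 1 occurrence(s) of y with (x * z)
  => ( ( x * z ) + x ) >= 14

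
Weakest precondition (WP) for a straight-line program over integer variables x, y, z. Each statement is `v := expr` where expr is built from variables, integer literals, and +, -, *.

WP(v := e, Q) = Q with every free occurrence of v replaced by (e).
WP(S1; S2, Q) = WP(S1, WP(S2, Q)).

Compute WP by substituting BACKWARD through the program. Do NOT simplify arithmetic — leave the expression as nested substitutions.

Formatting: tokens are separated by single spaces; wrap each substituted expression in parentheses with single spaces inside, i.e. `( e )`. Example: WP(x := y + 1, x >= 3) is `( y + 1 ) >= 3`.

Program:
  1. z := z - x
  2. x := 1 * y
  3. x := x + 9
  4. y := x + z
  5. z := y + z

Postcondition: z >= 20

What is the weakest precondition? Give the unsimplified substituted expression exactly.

Answer: ( ( ( ( 1 * y ) + 9 ) + ( z - x ) ) + ( z - x ) ) >= 20

Derivation:
post: z >= 20
stmt 5: z := y + z  -- replace 1 occurrence(s) of z with (y + z)
  => ( y + z ) >= 20
stmt 4: y := x + z  -- replace 1 occurrence(s) of y with (x + z)
  => ( ( x + z ) + z ) >= 20
stmt 3: x := x + 9  -- replace 1 occurrence(s) of x with (x + 9)
  => ( ( ( x + 9 ) + z ) + z ) >= 20
stmt 2: x := 1 * y  -- replace 1 occurrence(s) of x with (1 * y)
  => ( ( ( ( 1 * y ) + 9 ) + z ) + z ) >= 20
stmt 1: z := z - x  -- replace 2 occurrence(s) of z with (z - x)
  => ( ( ( ( 1 * y ) + 9 ) + ( z - x ) ) + ( z - x ) ) >= 20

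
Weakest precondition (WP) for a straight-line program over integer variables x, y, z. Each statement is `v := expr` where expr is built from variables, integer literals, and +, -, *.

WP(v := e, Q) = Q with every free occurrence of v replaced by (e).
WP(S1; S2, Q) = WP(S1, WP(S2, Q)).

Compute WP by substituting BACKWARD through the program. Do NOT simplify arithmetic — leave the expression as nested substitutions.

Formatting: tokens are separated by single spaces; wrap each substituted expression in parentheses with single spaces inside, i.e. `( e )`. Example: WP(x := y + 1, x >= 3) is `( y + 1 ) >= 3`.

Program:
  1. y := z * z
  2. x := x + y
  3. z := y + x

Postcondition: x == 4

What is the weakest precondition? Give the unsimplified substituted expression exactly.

post: x == 4
stmt 3: z := y + x  -- replace 0 occurrence(s) of z with (y + x)
  => x == 4
stmt 2: x := x + y  -- replace 1 occurrence(s) of x with (x + y)
  => ( x + y ) == 4
stmt 1: y := z * z  -- replace 1 occurrence(s) of y with (z * z)
  => ( x + ( z * z ) ) == 4

Answer: ( x + ( z * z ) ) == 4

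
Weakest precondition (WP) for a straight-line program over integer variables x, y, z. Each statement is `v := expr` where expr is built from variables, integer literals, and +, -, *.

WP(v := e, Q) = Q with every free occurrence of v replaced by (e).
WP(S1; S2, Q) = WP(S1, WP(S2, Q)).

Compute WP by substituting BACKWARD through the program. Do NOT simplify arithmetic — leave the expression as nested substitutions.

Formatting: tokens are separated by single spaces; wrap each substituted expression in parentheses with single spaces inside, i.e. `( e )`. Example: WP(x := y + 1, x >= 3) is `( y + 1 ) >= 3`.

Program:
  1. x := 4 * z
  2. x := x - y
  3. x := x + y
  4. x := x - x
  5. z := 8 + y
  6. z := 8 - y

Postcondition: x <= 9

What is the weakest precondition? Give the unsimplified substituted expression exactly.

post: x <= 9
stmt 6: z := 8 - y  -- replace 0 occurrence(s) of z with (8 - y)
  => x <= 9
stmt 5: z := 8 + y  -- replace 0 occurrence(s) of z with (8 + y)
  => x <= 9
stmt 4: x := x - x  -- replace 1 occurrence(s) of x with (x - x)
  => ( x - x ) <= 9
stmt 3: x := x + y  -- replace 2 occurrence(s) of x with (x + y)
  => ( ( x + y ) - ( x + y ) ) <= 9
stmt 2: x := x - y  -- replace 2 occurrence(s) of x with (x - y)
  => ( ( ( x - y ) + y ) - ( ( x - y ) + y ) ) <= 9
stmt 1: x := 4 * z  -- replace 2 occurrence(s) of x with (4 * z)
  => ( ( ( ( 4 * z ) - y ) + y ) - ( ( ( 4 * z ) - y ) + y ) ) <= 9

Answer: ( ( ( ( 4 * z ) - y ) + y ) - ( ( ( 4 * z ) - y ) + y ) ) <= 9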